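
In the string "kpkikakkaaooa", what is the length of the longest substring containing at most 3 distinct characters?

9

add k: window [k] (1 distinct), len 1
add p: window [k, p] (2 distinct), len 2
add k: window [k, p, k] (2 distinct), len 3
add i: window [k, p, k, i] (3 distinct), len 4
add k: window [k, p, k, i, k] (3 distinct), len 5
add a: window [k, i, k, a] (3 distinct), len 4
add k: window [k, i, k, a, k] (3 distinct), len 5
add k: window [k, i, k, a, k, k] (3 distinct), len 6
add a: window [k, i, k, a, k, k, a] (3 distinct), len 7
add a: window [k, i, k, a, k, k, a, a] (3 distinct), len 8
add o: window [k, a, k, k, a, a, o] (3 distinct), len 7
add o: window [k, a, k, k, a, a, o, o] (3 distinct), len 8
add a: window [k, a, k, k, a, a, o, o, a] (3 distinct), len 9
Longest length with ≤3 distinct: 9.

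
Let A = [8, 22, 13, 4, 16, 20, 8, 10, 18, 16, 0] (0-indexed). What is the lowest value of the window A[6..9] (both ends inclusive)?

Elements at indices 6..9: 8, 10, 18, 16
min(8, 10, 18, 16) = 8

8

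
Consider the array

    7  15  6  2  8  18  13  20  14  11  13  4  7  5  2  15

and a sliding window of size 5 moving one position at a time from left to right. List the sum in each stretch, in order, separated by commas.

(7, 15, 6, 2, 8) → sum 38
(15, 6, 2, 8, 18) → sum 49
(6, 2, 8, 18, 13) → sum 47
(2, 8, 18, 13, 20) → sum 61
(8, 18, 13, 20, 14) → sum 73
(18, 13, 20, 14, 11) → sum 76
(13, 20, 14, 11, 13) → sum 71
(20, 14, 11, 13, 4) → sum 62
(14, 11, 13, 4, 7) → sum 49
(11, 13, 4, 7, 5) → sum 40
(13, 4, 7, 5, 2) → sum 31
(4, 7, 5, 2, 15) → sum 33

38, 49, 47, 61, 73, 76, 71, 62, 49, 40, 31, 33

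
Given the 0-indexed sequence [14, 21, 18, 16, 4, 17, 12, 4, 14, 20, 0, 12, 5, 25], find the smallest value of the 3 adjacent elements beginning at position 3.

Elements at indices 3..5: 16, 4, 17
min(16, 4, 17) = 4

4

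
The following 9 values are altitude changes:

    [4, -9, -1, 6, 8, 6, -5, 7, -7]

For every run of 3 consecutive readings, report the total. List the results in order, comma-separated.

-6, -4, 13, 20, 9, 8, -5

Sliding a size-3 window across the 9 values:
4 -9 -1 → sum -6
-9 -1 6 → sum -4
-1 6 8 → sum 13
6 8 6 → sum 20
8 6 -5 → sum 9
6 -5 7 → sum 8
-5 7 -7 → sum -5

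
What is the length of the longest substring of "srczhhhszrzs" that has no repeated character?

[s] len 1
[s, r] len 2
[s, r, c] len 3
[s, r, c, z] len 4
[s, r, c, z, h] len 5
[h] len 1
[h] len 1
[h, s] len 2
[h, s, z] len 3
[h, s, z, r] len 4
[r, z] len 2
[r, z, s] len 3
Longest all-distinct length: 5.

5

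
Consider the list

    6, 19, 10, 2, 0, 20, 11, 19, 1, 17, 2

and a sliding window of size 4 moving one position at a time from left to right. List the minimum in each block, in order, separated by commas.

2, 0, 0, 0, 0, 1, 1, 1

[6, 19, 10, 2] → min 2
[19, 10, 2, 0] → min 0
[10, 2, 0, 20] → min 0
[2, 0, 20, 11] → min 0
[0, 20, 11, 19] → min 0
[20, 11, 19, 1] → min 1
[11, 19, 1, 17] → min 1
[19, 1, 17, 2] → min 1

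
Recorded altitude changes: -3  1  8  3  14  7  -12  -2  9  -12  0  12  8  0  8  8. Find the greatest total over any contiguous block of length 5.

Each size-5 window and its sum:
[-3, 1, 8, 3, 14] → sum 23
[1, 8, 3, 14, 7] → sum 33
[8, 3, 14, 7, -12] → sum 20
[3, 14, 7, -12, -2] → sum 10
[14, 7, -12, -2, 9] → sum 16
[7, -12, -2, 9, -12] → sum -10
[-12, -2, 9, -12, 0] → sum -17
[-2, 9, -12, 0, 12] → sum 7
[9, -12, 0, 12, 8] → sum 17
[-12, 0, 12, 8, 0] → sum 8
[0, 12, 8, 0, 8] → sum 28
[12, 8, 0, 8, 8] → sum 36
Greatest of these is 36.

36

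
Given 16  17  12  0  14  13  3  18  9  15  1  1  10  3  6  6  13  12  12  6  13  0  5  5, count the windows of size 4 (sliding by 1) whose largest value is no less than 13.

18

16 17 12 0 → max 17  ≥ 13 ✓
17 12 0 14 → max 17  ≥ 13 ✓
12 0 14 13 → max 14  ≥ 13 ✓
0 14 13 3 → max 14  ≥ 13 ✓
14 13 3 18 → max 18  ≥ 13 ✓
13 3 18 9 → max 18  ≥ 13 ✓
3 18 9 15 → max 18  ≥ 13 ✓
18 9 15 1 → max 18  ≥ 13 ✓
9 15 1 1 → max 15  ≥ 13 ✓
15 1 1 10 → max 15  ≥ 13 ✓
1 1 10 3 → max 10
1 10 3 6 → max 10
10 3 6 6 → max 10
3 6 6 13 → max 13  ≥ 13 ✓
6 6 13 12 → max 13  ≥ 13 ✓
6 13 12 12 → max 13  ≥ 13 ✓
13 12 12 6 → max 13  ≥ 13 ✓
12 12 6 13 → max 13  ≥ 13 ✓
12 6 13 0 → max 13  ≥ 13 ✓
6 13 0 5 → max 13  ≥ 13 ✓
13 0 5 5 → max 13  ≥ 13 ✓
18 windows satisfy the condition.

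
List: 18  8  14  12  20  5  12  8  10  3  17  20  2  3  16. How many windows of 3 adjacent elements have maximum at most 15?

4

18 8 14 → max 18
8 14 12 → max 14  ≤ 15 ✓
14 12 20 → max 20
12 20 5 → max 20
20 5 12 → max 20
5 12 8 → max 12  ≤ 15 ✓
12 8 10 → max 12  ≤ 15 ✓
8 10 3 → max 10  ≤ 15 ✓
10 3 17 → max 17
3 17 20 → max 20
17 20 2 → max 20
20 2 3 → max 20
2 3 16 → max 16
4 windows satisfy the condition.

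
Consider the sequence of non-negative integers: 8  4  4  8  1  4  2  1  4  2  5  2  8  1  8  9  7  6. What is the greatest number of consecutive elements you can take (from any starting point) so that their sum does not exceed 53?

13

→ 8: sum 8, len 1
→ 4: sum 12, len 2
→ 4: sum 16, len 3
→ 8: sum 24, len 4
→ 1: sum 25, len 5
→ 4: sum 29, len 6
→ 2: sum 31, len 7
→ 1: sum 32, len 8
→ 4: sum 36, len 9
→ 2: sum 38, len 10
→ 5: sum 43, len 11
→ 2: sum 45, len 12
→ 8: sum 53, len 13
→ 1 (dropped 8): sum 46, len 13
→ 8 (dropped 4): sum 50, len 13
→ 9 (dropped 4, 8): sum 47, len 12
→ 7 (dropped 1): sum 53, len 12
→ 6 (dropped 4, 2): sum 53, len 11
Longest length seen: 13.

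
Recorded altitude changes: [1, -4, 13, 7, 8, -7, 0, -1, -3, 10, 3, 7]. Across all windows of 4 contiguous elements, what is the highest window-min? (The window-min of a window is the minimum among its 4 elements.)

-3

[1, -4, 13, 7] → min -4
[-4, 13, 7, 8] → min -4
[13, 7, 8, -7] → min -7
[7, 8, -7, 0] → min -7
[8, -7, 0, -1] → min -7
[-7, 0, -1, -3] → min -7
[0, -1, -3, 10] → min -3
[-1, -3, 10, 3] → min -3
[-3, 10, 3, 7] → min -3
Highest of these is -3.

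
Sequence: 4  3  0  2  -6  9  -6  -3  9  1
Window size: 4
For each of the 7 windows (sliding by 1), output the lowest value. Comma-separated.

4 3 0 2 → min 0
3 0 2 -6 → min -6
0 2 -6 9 → min -6
2 -6 9 -6 → min -6
-6 9 -6 -3 → min -6
9 -6 -3 9 → min -6
-6 -3 9 1 → min -6

0, -6, -6, -6, -6, -6, -6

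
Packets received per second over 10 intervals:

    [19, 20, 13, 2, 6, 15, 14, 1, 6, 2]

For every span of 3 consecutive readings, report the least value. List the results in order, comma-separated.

13, 2, 2, 2, 6, 1, 1, 1

Sliding a size-3 window across the 10 values:
(19, 20, 13) → min 13
(20, 13, 2) → min 2
(13, 2, 6) → min 2
(2, 6, 15) → min 2
(6, 15, 14) → min 6
(15, 14, 1) → min 1
(14, 1, 6) → min 1
(1, 6, 2) → min 1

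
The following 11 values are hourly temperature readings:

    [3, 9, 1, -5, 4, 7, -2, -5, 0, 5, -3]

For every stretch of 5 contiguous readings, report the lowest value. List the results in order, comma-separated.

3 9 1 -5 4 → min -5
9 1 -5 4 7 → min -5
1 -5 4 7 -2 → min -5
-5 4 7 -2 -5 → min -5
4 7 -2 -5 0 → min -5
7 -2 -5 0 5 → min -5
-2 -5 0 5 -3 → min -5

-5, -5, -5, -5, -5, -5, -5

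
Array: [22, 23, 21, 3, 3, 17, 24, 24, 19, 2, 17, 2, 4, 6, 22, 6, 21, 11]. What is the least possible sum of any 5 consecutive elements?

Each size-5 window and its sum:
[22, 23, 21, 3, 3] → sum 72
[23, 21, 3, 3, 17] → sum 67
[21, 3, 3, 17, 24] → sum 68
[3, 3, 17, 24, 24] → sum 71
[3, 17, 24, 24, 19] → sum 87
[17, 24, 24, 19, 2] → sum 86
[24, 24, 19, 2, 17] → sum 86
[24, 19, 2, 17, 2] → sum 64
[19, 2, 17, 2, 4] → sum 44
[2, 17, 2, 4, 6] → sum 31
[17, 2, 4, 6, 22] → sum 51
[2, 4, 6, 22, 6] → sum 40
[4, 6, 22, 6, 21] → sum 59
[6, 22, 6, 21, 11] → sum 66
Least of these is 31.

31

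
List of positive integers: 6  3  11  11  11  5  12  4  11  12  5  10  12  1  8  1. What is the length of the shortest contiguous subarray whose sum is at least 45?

5

Extend right; whenever the sum reaches 45, record the length and shrink from the left:
add 6: running sum 6 < 45
add 3: running sum 9 < 45
add 11: running sum 20 < 45
add 11: running sum 31 < 45
add 11: running sum 42 < 45
end 5: [6, 3, 11, 11, 11, 5] sum 47, len 6
end 6: [11, 11, 11, 5, 12] sum 50, len 5
end 7: [11, 11, 11, 5, 12, 4] sum 54, len 6
end 8: [11, 11, 5, 12, 4, 11] sum 54, len 6
end 9: [11, 5, 12, 4, 11, 12] sum 55, len 6
end 10: [5, 12, 4, 11, 12, 5] sum 49, len 6
end 11: [12, 4, 11, 12, 5, 10] sum 54, len 6
end 12: [11, 12, 5, 10, 12] sum 50, len 5
end 13: [11, 12, 5, 10, 12, 1] sum 51, len 6
end 14: [12, 5, 10, 12, 1, 8] sum 48, len 6
end 15: [12, 5, 10, 12, 1, 8, 1] sum 49, len 7
Shortest qualifying length: 5.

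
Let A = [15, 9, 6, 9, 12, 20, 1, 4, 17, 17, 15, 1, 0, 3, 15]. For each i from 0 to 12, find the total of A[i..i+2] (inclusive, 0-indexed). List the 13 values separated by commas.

30, 24, 27, 41, 33, 25, 22, 38, 49, 33, 16, 4, 18

[15, 9, 6] → sum 30
[9, 6, 9] → sum 24
[6, 9, 12] → sum 27
[9, 12, 20] → sum 41
[12, 20, 1] → sum 33
[20, 1, 4] → sum 25
[1, 4, 17] → sum 22
[4, 17, 17] → sum 38
[17, 17, 15] → sum 49
[17, 15, 1] → sum 33
[15, 1, 0] → sum 16
[1, 0, 3] → sum 4
[0, 3, 15] → sum 18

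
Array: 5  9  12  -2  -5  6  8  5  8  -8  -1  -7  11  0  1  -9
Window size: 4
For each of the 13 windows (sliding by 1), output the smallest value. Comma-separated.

-2, -5, -5, -5, -5, 5, -8, -8, -8, -8, -7, -7, -9

(5, 9, 12, -2) → min -2
(9, 12, -2, -5) → min -5
(12, -2, -5, 6) → min -5
(-2, -5, 6, 8) → min -5
(-5, 6, 8, 5) → min -5
(6, 8, 5, 8) → min 5
(8, 5, 8, -8) → min -8
(5, 8, -8, -1) → min -8
(8, -8, -1, -7) → min -8
(-8, -1, -7, 11) → min -8
(-1, -7, 11, 0) → min -7
(-7, 11, 0, 1) → min -7
(11, 0, 1, -9) → min -9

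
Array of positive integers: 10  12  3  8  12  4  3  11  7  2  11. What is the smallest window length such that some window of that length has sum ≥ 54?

add 10: running sum 10 < 54
add 12: running sum 22 < 54
add 3: running sum 25 < 54
add 8: running sum 33 < 54
add 12: running sum 45 < 54
add 4: running sum 49 < 54
add 3: running sum 52 < 54
add 11: shortest ending here [10, 12, 3, 8, 12, 4, 3, 11] sum 63, len 8
add 7: shortest ending here [12, 3, 8, 12, 4, 3, 11, 7] sum 60, len 8
add 2: shortest ending here [12, 3, 8, 12, 4, 3, 11, 7, 2] sum 62, len 9
add 11: shortest ending here [8, 12, 4, 3, 11, 7, 2, 11] sum 58, len 8
Shortest qualifying length: 8.

8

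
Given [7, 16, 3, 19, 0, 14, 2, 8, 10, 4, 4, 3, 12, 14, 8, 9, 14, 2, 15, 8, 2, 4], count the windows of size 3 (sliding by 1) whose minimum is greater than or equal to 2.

17

[7, 16, 3] → min 3  ≥ 2 ✓
[16, 3, 19] → min 3  ≥ 2 ✓
[3, 19, 0] → min 0
[19, 0, 14] → min 0
[0, 14, 2] → min 0
[14, 2, 8] → min 2  ≥ 2 ✓
[2, 8, 10] → min 2  ≥ 2 ✓
[8, 10, 4] → min 4  ≥ 2 ✓
[10, 4, 4] → min 4  ≥ 2 ✓
[4, 4, 3] → min 3  ≥ 2 ✓
[4, 3, 12] → min 3  ≥ 2 ✓
[3, 12, 14] → min 3  ≥ 2 ✓
[12, 14, 8] → min 8  ≥ 2 ✓
[14, 8, 9] → min 8  ≥ 2 ✓
[8, 9, 14] → min 8  ≥ 2 ✓
[9, 14, 2] → min 2  ≥ 2 ✓
[14, 2, 15] → min 2  ≥ 2 ✓
[2, 15, 8] → min 2  ≥ 2 ✓
[15, 8, 2] → min 2  ≥ 2 ✓
[8, 2, 4] → min 2  ≥ 2 ✓
17 windows satisfy the condition.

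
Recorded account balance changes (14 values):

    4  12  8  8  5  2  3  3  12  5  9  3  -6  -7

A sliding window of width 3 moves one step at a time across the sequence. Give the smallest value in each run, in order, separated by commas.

[4, 12, 8] → min 4
[12, 8, 8] → min 8
[8, 8, 5] → min 5
[8, 5, 2] → min 2
[5, 2, 3] → min 2
[2, 3, 3] → min 2
[3, 3, 12] → min 3
[3, 12, 5] → min 3
[12, 5, 9] → min 5
[5, 9, 3] → min 3
[9, 3, -6] → min -6
[3, -6, -7] → min -7

4, 8, 5, 2, 2, 2, 3, 3, 5, 3, -6, -7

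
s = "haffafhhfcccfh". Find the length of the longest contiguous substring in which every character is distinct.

3

[h] len 1
[h, a] len 2
[h, a, f] len 3
[f] len 1
[f, a] len 2
[a, f] len 2
[a, f, h] len 3
[h] len 1
[h, f] len 2
[h, f, c] len 3
[c] len 1
[c] len 1
[c, f] len 2
[c, f, h] len 3
Longest all-distinct length: 3.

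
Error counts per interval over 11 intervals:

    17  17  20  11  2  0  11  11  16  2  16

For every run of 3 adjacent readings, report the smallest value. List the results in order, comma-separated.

(17, 17, 20) → min 17
(17, 20, 11) → min 11
(20, 11, 2) → min 2
(11, 2, 0) → min 0
(2, 0, 11) → min 0
(0, 11, 11) → min 0
(11, 11, 16) → min 11
(11, 16, 2) → min 2
(16, 2, 16) → min 2

17, 11, 2, 0, 0, 0, 11, 2, 2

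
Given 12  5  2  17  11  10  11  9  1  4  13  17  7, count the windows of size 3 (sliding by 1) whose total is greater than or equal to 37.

(12, 5, 2) → sum 19
(5, 2, 17) → sum 24
(2, 17, 11) → sum 30
(17, 11, 10) → sum 38  ≥ 37 ✓
(11, 10, 11) → sum 32
(10, 11, 9) → sum 30
(11, 9, 1) → sum 21
(9, 1, 4) → sum 14
(1, 4, 13) → sum 18
(4, 13, 17) → sum 34
(13, 17, 7) → sum 37  ≥ 37 ✓
2 windows satisfy the condition.

2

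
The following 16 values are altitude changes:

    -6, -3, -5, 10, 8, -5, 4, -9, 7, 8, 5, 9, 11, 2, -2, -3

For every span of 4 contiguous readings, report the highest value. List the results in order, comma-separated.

10, 10, 10, 10, 8, 7, 8, 8, 9, 11, 11, 11, 11

-6 -3 -5 10 → max 10
-3 -5 10 8 → max 10
-5 10 8 -5 → max 10
10 8 -5 4 → max 10
8 -5 4 -9 → max 8
-5 4 -9 7 → max 7
4 -9 7 8 → max 8
-9 7 8 5 → max 8
7 8 5 9 → max 9
8 5 9 11 → max 11
5 9 11 2 → max 11
9 11 2 -2 → max 11
11 2 -2 -3 → max 11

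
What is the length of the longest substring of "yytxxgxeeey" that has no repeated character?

3

add y: [y] len 1
add y (repeat y, move left end past it): [y] len 1
add t: [y, t] len 2
add x: [y, t, x] len 3
add x (repeat x, move left end past it): [x] len 1
add g: [x, g] len 2
add x (repeat x, move left end past it): [g, x] len 2
add e: [g, x, e] len 3
add e (repeat e, move left end past it): [e] len 1
add e (repeat e, move left end past it): [e] len 1
add y: [e, y] len 2
Longest all-distinct length: 3.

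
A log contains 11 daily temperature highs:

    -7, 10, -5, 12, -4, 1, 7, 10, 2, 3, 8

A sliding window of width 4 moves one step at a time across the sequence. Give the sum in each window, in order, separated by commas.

[-7, 10, -5, 12] → sum 10
[10, -5, 12, -4] → sum 13
[-5, 12, -4, 1] → sum 4
[12, -4, 1, 7] → sum 16
[-4, 1, 7, 10] → sum 14
[1, 7, 10, 2] → sum 20
[7, 10, 2, 3] → sum 22
[10, 2, 3, 8] → sum 23

10, 13, 4, 16, 14, 20, 22, 23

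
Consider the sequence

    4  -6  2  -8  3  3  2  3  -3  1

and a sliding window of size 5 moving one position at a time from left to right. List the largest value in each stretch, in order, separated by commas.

Sliding a size-5 window across the 10 values:
[4, -6, 2, -8, 3] → max 4
[-6, 2, -8, 3, 3] → max 3
[2, -8, 3, 3, 2] → max 3
[-8, 3, 3, 2, 3] → max 3
[3, 3, 2, 3, -3] → max 3
[3, 2, 3, -3, 1] → max 3

4, 3, 3, 3, 3, 3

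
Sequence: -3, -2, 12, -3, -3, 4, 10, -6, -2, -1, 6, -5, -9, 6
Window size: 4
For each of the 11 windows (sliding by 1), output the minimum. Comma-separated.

(-3, -2, 12, -3) → min -3
(-2, 12, -3, -3) → min -3
(12, -3, -3, 4) → min -3
(-3, -3, 4, 10) → min -3
(-3, 4, 10, -6) → min -6
(4, 10, -6, -2) → min -6
(10, -6, -2, -1) → min -6
(-6, -2, -1, 6) → min -6
(-2, -1, 6, -5) → min -5
(-1, 6, -5, -9) → min -9
(6, -5, -9, 6) → min -9

-3, -3, -3, -3, -6, -6, -6, -6, -5, -9, -9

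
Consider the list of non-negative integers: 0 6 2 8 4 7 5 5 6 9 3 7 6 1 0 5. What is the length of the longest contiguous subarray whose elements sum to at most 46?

Extend to the right; shrink from the left whenever the sum exceeds 46:
[0] sum 0 len 1
[0, 6] sum 6 len 2
[0, 6, 2] sum 8 len 3
[0, 6, 2, 8] sum 16 len 4
[0, 6, 2, 8, 4] sum 20 len 5
[0, 6, 2, 8, 4, 7] sum 27 len 6
[0, 6, 2, 8, 4, 7, 5] sum 32 len 7
[0, 6, 2, 8, 4, 7, 5, 5] sum 37 len 8
[0, 6, 2, 8, 4, 7, 5, 5, 6] sum 43 len 9
[2, 8, 4, 7, 5, 5, 6, 9] sum 46 len 8
[4, 7, 5, 5, 6, 9, 3] sum 39 len 7
[4, 7, 5, 5, 6, 9, 3, 7] sum 46 len 8
[5, 5, 6, 9, 3, 7, 6] sum 41 len 7
[5, 5, 6, 9, 3, 7, 6, 1] sum 42 len 8
[5, 5, 6, 9, 3, 7, 6, 1, 0] sum 42 len 9
[5, 6, 9, 3, 7, 6, 1, 0, 5] sum 42 len 9
Longest length seen: 9.

9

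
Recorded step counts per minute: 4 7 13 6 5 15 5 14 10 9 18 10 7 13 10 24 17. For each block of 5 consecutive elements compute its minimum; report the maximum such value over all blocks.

9

[4, 7, 13, 6, 5] → min 4
[7, 13, 6, 5, 15] → min 5
[13, 6, 5, 15, 5] → min 5
[6, 5, 15, 5, 14] → min 5
[5, 15, 5, 14, 10] → min 5
[15, 5, 14, 10, 9] → min 5
[5, 14, 10, 9, 18] → min 5
[14, 10, 9, 18, 10] → min 9
[10, 9, 18, 10, 7] → min 7
[9, 18, 10, 7, 13] → min 7
[18, 10, 7, 13, 10] → min 7
[10, 7, 13, 10, 24] → min 7
[7, 13, 10, 24, 17] → min 7
Maximum of these is 9.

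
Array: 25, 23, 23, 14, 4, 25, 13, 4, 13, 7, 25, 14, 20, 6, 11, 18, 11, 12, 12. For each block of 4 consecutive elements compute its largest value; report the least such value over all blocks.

13

Each size-4 window and its max:
25 23 23 14 → max 25
23 23 14 4 → max 23
23 14 4 25 → max 25
14 4 25 13 → max 25
4 25 13 4 → max 25
25 13 4 13 → max 25
13 4 13 7 → max 13
4 13 7 25 → max 25
13 7 25 14 → max 25
7 25 14 20 → max 25
25 14 20 6 → max 25
14 20 6 11 → max 20
20 6 11 18 → max 20
6 11 18 11 → max 18
11 18 11 12 → max 18
18 11 12 12 → max 18
Least of these is 13.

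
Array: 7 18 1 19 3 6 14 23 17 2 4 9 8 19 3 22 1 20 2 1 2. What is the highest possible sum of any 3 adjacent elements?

54

Each size-3 window and its sum:
[7, 18, 1] → sum 26
[18, 1, 19] → sum 38
[1, 19, 3] → sum 23
[19, 3, 6] → sum 28
[3, 6, 14] → sum 23
[6, 14, 23] → sum 43
[14, 23, 17] → sum 54
[23, 17, 2] → sum 42
[17, 2, 4] → sum 23
[2, 4, 9] → sum 15
[4, 9, 8] → sum 21
[9, 8, 19] → sum 36
[8, 19, 3] → sum 30
[19, 3, 22] → sum 44
[3, 22, 1] → sum 26
[22, 1, 20] → sum 43
[1, 20, 2] → sum 23
[20, 2, 1] → sum 23
[2, 1, 2] → sum 5
Highest of these is 54.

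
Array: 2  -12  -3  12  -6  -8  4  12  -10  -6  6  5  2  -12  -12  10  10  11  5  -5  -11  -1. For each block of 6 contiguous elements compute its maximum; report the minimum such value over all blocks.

6

[2, -12, -3, 12, -6, -8] → max 12
[-12, -3, 12, -6, -8, 4] → max 12
[-3, 12, -6, -8, 4, 12] → max 12
[12, -6, -8, 4, 12, -10] → max 12
[-6, -8, 4, 12, -10, -6] → max 12
[-8, 4, 12, -10, -6, 6] → max 12
[4, 12, -10, -6, 6, 5] → max 12
[12, -10, -6, 6, 5, 2] → max 12
[-10, -6, 6, 5, 2, -12] → max 6
[-6, 6, 5, 2, -12, -12] → max 6
[6, 5, 2, -12, -12, 10] → max 10
[5, 2, -12, -12, 10, 10] → max 10
[2, -12, -12, 10, 10, 11] → max 11
[-12, -12, 10, 10, 11, 5] → max 11
[-12, 10, 10, 11, 5, -5] → max 11
[10, 10, 11, 5, -5, -11] → max 11
[10, 11, 5, -5, -11, -1] → max 11
Minimum of these is 6.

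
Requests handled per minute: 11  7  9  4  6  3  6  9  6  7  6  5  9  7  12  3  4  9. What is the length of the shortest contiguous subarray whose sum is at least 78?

12

add 11: running sum 11 < 78
add 7: running sum 18 < 78
add 9: running sum 27 < 78
add 4: running sum 31 < 78
add 6: running sum 37 < 78
add 3: running sum 40 < 78
add 6: running sum 46 < 78
add 9: running sum 55 < 78
add 6: running sum 61 < 78
add 7: running sum 68 < 78
add 6: running sum 74 < 78
add 5: shortest ending here [11, 7, 9, 4, 6, 3, 6, 9, 6, 7, 6, 5] sum 79, len 12
add 9: shortest ending here [11, 7, 9, 4, 6, 3, 6, 9, 6, 7, 6, 5, 9] sum 88, len 13
add 7: shortest ending here [7, 9, 4, 6, 3, 6, 9, 6, 7, 6, 5, 9, 7] sum 84, len 13
add 12: shortest ending here [4, 6, 3, 6, 9, 6, 7, 6, 5, 9, 7, 12] sum 80, len 12
add 3: shortest ending here [6, 3, 6, 9, 6, 7, 6, 5, 9, 7, 12, 3] sum 79, len 12
add 4: shortest ending here [6, 3, 6, 9, 6, 7, 6, 5, 9, 7, 12, 3, 4] sum 83, len 13
add 9: shortest ending here [6, 9, 6, 7, 6, 5, 9, 7, 12, 3, 4, 9] sum 83, len 12
Shortest qualifying length: 12.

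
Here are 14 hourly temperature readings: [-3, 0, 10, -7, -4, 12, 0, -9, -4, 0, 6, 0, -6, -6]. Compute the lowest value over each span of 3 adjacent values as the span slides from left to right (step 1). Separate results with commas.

[-3, 0, 10] → min -3
[0, 10, -7] → min -7
[10, -7, -4] → min -7
[-7, -4, 12] → min -7
[-4, 12, 0] → min -4
[12, 0, -9] → min -9
[0, -9, -4] → min -9
[-9, -4, 0] → min -9
[-4, 0, 6] → min -4
[0, 6, 0] → min 0
[6, 0, -6] → min -6
[0, -6, -6] → min -6

-3, -7, -7, -7, -4, -9, -9, -9, -4, 0, -6, -6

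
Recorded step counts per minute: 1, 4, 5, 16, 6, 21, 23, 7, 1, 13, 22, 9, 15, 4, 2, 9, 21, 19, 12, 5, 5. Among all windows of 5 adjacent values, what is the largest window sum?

1 4 5 16 6 → sum 32
4 5 16 6 21 → sum 52
5 16 6 21 23 → sum 71
16 6 21 23 7 → sum 73
6 21 23 7 1 → sum 58
21 23 7 1 13 → sum 65
23 7 1 13 22 → sum 66
7 1 13 22 9 → sum 52
1 13 22 9 15 → sum 60
13 22 9 15 4 → sum 63
22 9 15 4 2 → sum 52
9 15 4 2 9 → sum 39
15 4 2 9 21 → sum 51
4 2 9 21 19 → sum 55
2 9 21 19 12 → sum 63
9 21 19 12 5 → sum 66
21 19 12 5 5 → sum 62
Largest of these is 73.

73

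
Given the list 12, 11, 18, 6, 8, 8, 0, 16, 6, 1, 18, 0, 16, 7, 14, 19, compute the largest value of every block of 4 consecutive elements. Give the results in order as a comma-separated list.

18, 18, 18, 8, 16, 16, 16, 18, 18, 18, 18, 16, 19

[12, 11, 18, 6] → max 18
[11, 18, 6, 8] → max 18
[18, 6, 8, 8] → max 18
[6, 8, 8, 0] → max 8
[8, 8, 0, 16] → max 16
[8, 0, 16, 6] → max 16
[0, 16, 6, 1] → max 16
[16, 6, 1, 18] → max 18
[6, 1, 18, 0] → max 18
[1, 18, 0, 16] → max 18
[18, 0, 16, 7] → max 18
[0, 16, 7, 14] → max 16
[16, 7, 14, 19] → max 19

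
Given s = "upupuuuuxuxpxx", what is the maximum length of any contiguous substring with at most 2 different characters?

[u] 1 distinct, len 1
[u, p] 2 distinct, len 2
[u, p, u] 2 distinct, len 3
[u, p, u, p] 2 distinct, len 4
[u, p, u, p, u] 2 distinct, len 5
[u, p, u, p, u, u] 2 distinct, len 6
[u, p, u, p, u, u, u] 2 distinct, len 7
[u, p, u, p, u, u, u, u] 2 distinct, len 8
[u, u, u, u, x] 2 distinct, len 5
[u, u, u, u, x, u] 2 distinct, len 6
[u, u, u, u, x, u, x] 2 distinct, len 7
[x, p] 2 distinct, len 2
[x, p, x] 2 distinct, len 3
[x, p, x, x] 2 distinct, len 4
Longest length with ≤2 distinct: 8.

8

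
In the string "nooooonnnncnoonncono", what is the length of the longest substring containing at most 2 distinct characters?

10

Extend right; when distinct count exceeds 2, shrink from the left:
add n: window [n] (1 distinct), len 1
add o: window [n, o] (2 distinct), len 2
add o: window [n, o, o] (2 distinct), len 3
add o: window [n, o, o, o] (2 distinct), len 4
add o: window [n, o, o, o, o] (2 distinct), len 5
add o: window [n, o, o, o, o, o] (2 distinct), len 6
add n: window [n, o, o, o, o, o, n] (2 distinct), len 7
add n: window [n, o, o, o, o, o, n, n] (2 distinct), len 8
add n: window [n, o, o, o, o, o, n, n, n] (2 distinct), len 9
add n: window [n, o, o, o, o, o, n, n, n, n] (2 distinct), len 10
add c: window [n, n, n, n, c] (2 distinct), len 5
add n: window [n, n, n, n, c, n] (2 distinct), len 6
add o: window [n, o] (2 distinct), len 2
add o: window [n, o, o] (2 distinct), len 3
add n: window [n, o, o, n] (2 distinct), len 4
add n: window [n, o, o, n, n] (2 distinct), len 5
add c: window [n, n, c] (2 distinct), len 3
add o: window [c, o] (2 distinct), len 2
add n: window [o, n] (2 distinct), len 2
add o: window [o, n, o] (2 distinct), len 3
Longest length with ≤2 distinct: 10.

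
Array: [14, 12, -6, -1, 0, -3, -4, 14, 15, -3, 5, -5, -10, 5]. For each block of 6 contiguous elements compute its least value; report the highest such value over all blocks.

Each size-6 window and its min:
14 12 -6 -1 0 -3 → min -6
12 -6 -1 0 -3 -4 → min -6
-6 -1 0 -3 -4 14 → min -6
-1 0 -3 -4 14 15 → min -4
0 -3 -4 14 15 -3 → min -4
-3 -4 14 15 -3 5 → min -4
-4 14 15 -3 5 -5 → min -5
14 15 -3 5 -5 -10 → min -10
15 -3 5 -5 -10 5 → min -10
Highest of these is -4.

-4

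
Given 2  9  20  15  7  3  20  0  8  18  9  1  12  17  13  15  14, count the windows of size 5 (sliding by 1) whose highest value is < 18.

3

2 9 20 15 7 → max 20
9 20 15 7 3 → max 20
20 15 7 3 20 → max 20
15 7 3 20 0 → max 20
7 3 20 0 8 → max 20
3 20 0 8 18 → max 20
20 0 8 18 9 → max 20
0 8 18 9 1 → max 18
8 18 9 1 12 → max 18
18 9 1 12 17 → max 18
9 1 12 17 13 → max 17  < 18 ✓
1 12 17 13 15 → max 17  < 18 ✓
12 17 13 15 14 → max 17  < 18 ✓
3 windows satisfy the condition.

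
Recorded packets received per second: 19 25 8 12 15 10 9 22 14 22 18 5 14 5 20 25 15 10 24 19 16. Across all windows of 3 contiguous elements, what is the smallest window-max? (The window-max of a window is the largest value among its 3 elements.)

14

[19, 25, 8] → max 25
[25, 8, 12] → max 25
[8, 12, 15] → max 15
[12, 15, 10] → max 15
[15, 10, 9] → max 15
[10, 9, 22] → max 22
[9, 22, 14] → max 22
[22, 14, 22] → max 22
[14, 22, 18] → max 22
[22, 18, 5] → max 22
[18, 5, 14] → max 18
[5, 14, 5] → max 14
[14, 5, 20] → max 20
[5, 20, 25] → max 25
[20, 25, 15] → max 25
[25, 15, 10] → max 25
[15, 10, 24] → max 24
[10, 24, 19] → max 24
[24, 19, 16] → max 24
Smallest of these is 14.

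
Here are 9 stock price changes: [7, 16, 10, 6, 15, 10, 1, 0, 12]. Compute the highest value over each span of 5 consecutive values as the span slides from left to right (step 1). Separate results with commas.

16, 16, 15, 15, 15

7 16 10 6 15 → max 16
16 10 6 15 10 → max 16
10 6 15 10 1 → max 15
6 15 10 1 0 → max 15
15 10 1 0 12 → max 15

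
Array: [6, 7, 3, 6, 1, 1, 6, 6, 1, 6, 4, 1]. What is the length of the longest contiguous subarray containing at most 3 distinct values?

9

[6] 1 distinct, len 1
[6, 7] 2 distinct, len 2
[6, 7, 3] 3 distinct, len 3
[6, 7, 3, 6] 3 distinct, len 4
[3, 6, 1] 3 distinct, len 3
[3, 6, 1, 1] 3 distinct, len 4
[3, 6, 1, 1, 6] 3 distinct, len 5
[3, 6, 1, 1, 6, 6] 3 distinct, len 6
[3, 6, 1, 1, 6, 6, 1] 3 distinct, len 7
[3, 6, 1, 1, 6, 6, 1, 6] 3 distinct, len 8
[6, 1, 1, 6, 6, 1, 6, 4] 3 distinct, len 8
[6, 1, 1, 6, 6, 1, 6, 4, 1] 3 distinct, len 9
Longest length with ≤3 distinct: 9.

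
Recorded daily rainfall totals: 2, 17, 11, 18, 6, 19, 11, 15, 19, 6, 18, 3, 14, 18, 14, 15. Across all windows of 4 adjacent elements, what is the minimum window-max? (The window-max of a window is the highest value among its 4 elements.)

(2, 17, 11, 18) → max 18
(17, 11, 18, 6) → max 18
(11, 18, 6, 19) → max 19
(18, 6, 19, 11) → max 19
(6, 19, 11, 15) → max 19
(19, 11, 15, 19) → max 19
(11, 15, 19, 6) → max 19
(15, 19, 6, 18) → max 19
(19, 6, 18, 3) → max 19
(6, 18, 3, 14) → max 18
(18, 3, 14, 18) → max 18
(3, 14, 18, 14) → max 18
(14, 18, 14, 15) → max 18
Minimum of these is 18.

18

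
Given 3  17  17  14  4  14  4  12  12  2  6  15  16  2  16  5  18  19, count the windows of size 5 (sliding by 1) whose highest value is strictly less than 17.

9

(3, 17, 17, 14, 4) → max 17
(17, 17, 14, 4, 14) → max 17
(17, 14, 4, 14, 4) → max 17
(14, 4, 14, 4, 12) → max 14  < 17 ✓
(4, 14, 4, 12, 12) → max 14  < 17 ✓
(14, 4, 12, 12, 2) → max 14  < 17 ✓
(4, 12, 12, 2, 6) → max 12  < 17 ✓
(12, 12, 2, 6, 15) → max 15  < 17 ✓
(12, 2, 6, 15, 16) → max 16  < 17 ✓
(2, 6, 15, 16, 2) → max 16  < 17 ✓
(6, 15, 16, 2, 16) → max 16  < 17 ✓
(15, 16, 2, 16, 5) → max 16  < 17 ✓
(16, 2, 16, 5, 18) → max 18
(2, 16, 5, 18, 19) → max 19
9 windows satisfy the condition.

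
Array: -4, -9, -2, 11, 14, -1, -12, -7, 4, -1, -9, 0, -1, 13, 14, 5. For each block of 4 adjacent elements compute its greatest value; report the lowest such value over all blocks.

0

[-4, -9, -2, 11] → max 11
[-9, -2, 11, 14] → max 14
[-2, 11, 14, -1] → max 14
[11, 14, -1, -12] → max 14
[14, -1, -12, -7] → max 14
[-1, -12, -7, 4] → max 4
[-12, -7, 4, -1] → max 4
[-7, 4, -1, -9] → max 4
[4, -1, -9, 0] → max 4
[-1, -9, 0, -1] → max 0
[-9, 0, -1, 13] → max 13
[0, -1, 13, 14] → max 14
[-1, 13, 14, 5] → max 14
Lowest of these is 0.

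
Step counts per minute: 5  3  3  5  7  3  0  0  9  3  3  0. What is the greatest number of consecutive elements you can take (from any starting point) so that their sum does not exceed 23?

7

[5] sum 5 len 1
[5, 3] sum 8 len 2
[5, 3, 3] sum 11 len 3
[5, 3, 3, 5] sum 16 len 4
[5, 3, 3, 5, 7] sum 23 len 5
[3, 3, 5, 7, 3] sum 21 len 5
[3, 3, 5, 7, 3, 0] sum 21 len 6
[3, 3, 5, 7, 3, 0, 0] sum 21 len 7
[7, 3, 0, 0, 9] sum 19 len 5
[7, 3, 0, 0, 9, 3] sum 22 len 6
[3, 0, 0, 9, 3, 3] sum 18 len 6
[3, 0, 0, 9, 3, 3, 0] sum 18 len 7
Longest length seen: 7.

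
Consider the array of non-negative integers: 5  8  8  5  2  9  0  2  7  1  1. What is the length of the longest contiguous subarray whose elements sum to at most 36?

add 5: [5] sum 5, len 1
add 8: [5, 8] sum 13, len 2
add 8: [5, 8, 8] sum 21, len 3
add 5: [5, 8, 8, 5] sum 26, len 4
add 2: [5, 8, 8, 5, 2] sum 28, len 5
add 9: [8, 8, 5, 2, 9] sum 32, len 5
add 0: [8, 8, 5, 2, 9, 0] sum 32, len 6
add 2: [8, 8, 5, 2, 9, 0, 2] sum 34, len 7
add 7: [8, 5, 2, 9, 0, 2, 7] sum 33, len 7
add 1: [8, 5, 2, 9, 0, 2, 7, 1] sum 34, len 8
add 1: [8, 5, 2, 9, 0, 2, 7, 1, 1] sum 35, len 9
Longest length seen: 9.

9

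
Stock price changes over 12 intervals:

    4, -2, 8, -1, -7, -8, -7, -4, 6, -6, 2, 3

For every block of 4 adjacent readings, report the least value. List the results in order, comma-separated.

-2, -7, -8, -8, -8, -8, -7, -6, -6

Sliding a size-4 window across the 12 values:
4 -2 8 -1 → min -2
-2 8 -1 -7 → min -7
8 -1 -7 -8 → min -8
-1 -7 -8 -7 → min -8
-7 -8 -7 -4 → min -8
-8 -7 -4 6 → min -8
-7 -4 6 -6 → min -7
-4 6 -6 2 → min -6
6 -6 2 3 → min -6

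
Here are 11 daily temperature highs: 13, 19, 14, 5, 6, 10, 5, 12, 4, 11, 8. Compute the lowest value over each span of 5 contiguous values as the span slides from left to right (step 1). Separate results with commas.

13 19 14 5 6 → min 5
19 14 5 6 10 → min 5
14 5 6 10 5 → min 5
5 6 10 5 12 → min 5
6 10 5 12 4 → min 4
10 5 12 4 11 → min 4
5 12 4 11 8 → min 4

5, 5, 5, 5, 4, 4, 4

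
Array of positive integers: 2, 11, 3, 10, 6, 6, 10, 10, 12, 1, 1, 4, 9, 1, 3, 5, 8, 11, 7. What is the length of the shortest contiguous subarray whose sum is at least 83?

12

add 2: running sum 2 < 83
add 11: running sum 13 < 83
add 3: running sum 16 < 83
add 10: running sum 26 < 83
add 6: running sum 32 < 83
add 6: running sum 38 < 83
add 10: running sum 48 < 83
add 10: running sum 58 < 83
add 12: running sum 70 < 83
add 1: running sum 71 < 83
add 1: running sum 72 < 83
add 4: running sum 76 < 83
add 9: shortest ending here [11, 3, 10, 6, 6, 10, 10, 12, 1, 1, 4, 9] sum 83, len 12
add 1: shortest ending here [11, 3, 10, 6, 6, 10, 10, 12, 1, 1, 4, 9, 1] sum 84, len 13
add 3: shortest ending here [11, 3, 10, 6, 6, 10, 10, 12, 1, 1, 4, 9, 1, 3] sum 87, len 14
add 5: shortest ending here [11, 3, 10, 6, 6, 10, 10, 12, 1, 1, 4, 9, 1, 3, 5] sum 92, len 15
add 8: shortest ending here [10, 6, 6, 10, 10, 12, 1, 1, 4, 9, 1, 3, 5, 8] sum 86, len 14
add 11: shortest ending here [6, 6, 10, 10, 12, 1, 1, 4, 9, 1, 3, 5, 8, 11] sum 87, len 14
add 7: shortest ending here [6, 10, 10, 12, 1, 1, 4, 9, 1, 3, 5, 8, 11, 7] sum 88, len 14
Shortest qualifying length: 12.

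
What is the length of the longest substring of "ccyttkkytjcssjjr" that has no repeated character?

6

[c] len 1
[c] len 1
[c, y] len 2
[c, y, t] len 3
[t] len 1
[t, k] len 2
[k] len 1
[k, y] len 2
[k, y, t] len 3
[k, y, t, j] len 4
[k, y, t, j, c] len 5
[k, y, t, j, c, s] len 6
[s] len 1
[s, j] len 2
[j] len 1
[j, r] len 2
Longest all-distinct length: 6.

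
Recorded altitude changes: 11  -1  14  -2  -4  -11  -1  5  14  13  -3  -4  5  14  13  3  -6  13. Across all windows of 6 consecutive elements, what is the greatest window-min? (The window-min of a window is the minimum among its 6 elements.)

Window mins for each of the 13 positions:
11 -1 14 -2 -4 -11 → min -11
-1 14 -2 -4 -11 -1 → min -11
14 -2 -4 -11 -1 5 → min -11
-2 -4 -11 -1 5 14 → min -11
-4 -11 -1 5 14 13 → min -11
-11 -1 5 14 13 -3 → min -11
-1 5 14 13 -3 -4 → min -4
5 14 13 -3 -4 5 → min -4
14 13 -3 -4 5 14 → min -4
13 -3 -4 5 14 13 → min -4
-3 -4 5 14 13 3 → min -4
-4 5 14 13 3 -6 → min -6
5 14 13 3 -6 13 → min -6
Greatest of these is -4.

-4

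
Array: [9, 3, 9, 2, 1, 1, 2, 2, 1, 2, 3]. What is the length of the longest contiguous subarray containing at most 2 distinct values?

Extend right; when distinct count exceeds 2, shrink from the left:
[9] 1 distinct, len 1
[9, 3] 2 distinct, len 2
[9, 3, 9] 2 distinct, len 3
[9, 2] 2 distinct, len 2
[2, 1] 2 distinct, len 2
[2, 1, 1] 2 distinct, len 3
[2, 1, 1, 2] 2 distinct, len 4
[2, 1, 1, 2, 2] 2 distinct, len 5
[2, 1, 1, 2, 2, 1] 2 distinct, len 6
[2, 1, 1, 2, 2, 1, 2] 2 distinct, len 7
[2, 3] 2 distinct, len 2
Longest length with ≤2 distinct: 7.

7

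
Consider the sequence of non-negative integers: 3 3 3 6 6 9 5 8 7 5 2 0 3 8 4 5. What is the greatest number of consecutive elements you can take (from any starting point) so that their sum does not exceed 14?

[3] sum 3 len 1
[3, 3] sum 6 len 2
[3, 3, 3] sum 9 len 3
[3, 3, 6] sum 12 len 3
[6, 6] sum 12 len 2
[9] sum 9 len 1
[9, 5] sum 14 len 2
[5, 8] sum 13 len 2
[7] sum 7 len 1
[7, 5] sum 12 len 2
[7, 5, 2] sum 14 len 3
[7, 5, 2, 0] sum 14 len 4
[5, 2, 0, 3] sum 10 len 4
[2, 0, 3, 8] sum 13 len 4
[8, 4] sum 12 len 2
[4, 5] sum 9 len 2
Longest length seen: 4.

4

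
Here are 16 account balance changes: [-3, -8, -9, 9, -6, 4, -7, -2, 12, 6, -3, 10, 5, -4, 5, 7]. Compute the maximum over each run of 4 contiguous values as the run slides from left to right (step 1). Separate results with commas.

[-3, -8, -9, 9] → max 9
[-8, -9, 9, -6] → max 9
[-9, 9, -6, 4] → max 9
[9, -6, 4, -7] → max 9
[-6, 4, -7, -2] → max 4
[4, -7, -2, 12] → max 12
[-7, -2, 12, 6] → max 12
[-2, 12, 6, -3] → max 12
[12, 6, -3, 10] → max 12
[6, -3, 10, 5] → max 10
[-3, 10, 5, -4] → max 10
[10, 5, -4, 5] → max 10
[5, -4, 5, 7] → max 7

9, 9, 9, 9, 4, 12, 12, 12, 12, 10, 10, 10, 7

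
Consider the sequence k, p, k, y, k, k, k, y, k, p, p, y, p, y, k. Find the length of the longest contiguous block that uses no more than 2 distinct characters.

[k] 1 distinct, len 1
[k, p] 2 distinct, len 2
[k, p, k] 2 distinct, len 3
[k, y] 2 distinct, len 2
[k, y, k] 2 distinct, len 3
[k, y, k, k] 2 distinct, len 4
[k, y, k, k, k] 2 distinct, len 5
[k, y, k, k, k, y] 2 distinct, len 6
[k, y, k, k, k, y, k] 2 distinct, len 7
[k, p] 2 distinct, len 2
[k, p, p] 2 distinct, len 3
[p, p, y] 2 distinct, len 3
[p, p, y, p] 2 distinct, len 4
[p, p, y, p, y] 2 distinct, len 5
[y, k] 2 distinct, len 2
Longest length with ≤2 distinct: 7.

7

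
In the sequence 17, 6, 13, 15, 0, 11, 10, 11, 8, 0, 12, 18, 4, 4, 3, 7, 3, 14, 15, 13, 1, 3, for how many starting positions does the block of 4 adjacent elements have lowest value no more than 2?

17 6 13 15 → min 6
6 13 15 0 → min 0  ≤ 2 ✓
13 15 0 11 → min 0  ≤ 2 ✓
15 0 11 10 → min 0  ≤ 2 ✓
0 11 10 11 → min 0  ≤ 2 ✓
11 10 11 8 → min 8
10 11 8 0 → min 0  ≤ 2 ✓
11 8 0 12 → min 0  ≤ 2 ✓
8 0 12 18 → min 0  ≤ 2 ✓
0 12 18 4 → min 0  ≤ 2 ✓
12 18 4 4 → min 4
18 4 4 3 → min 3
4 4 3 7 → min 3
4 3 7 3 → min 3
3 7 3 14 → min 3
7 3 14 15 → min 3
3 14 15 13 → min 3
14 15 13 1 → min 1  ≤ 2 ✓
15 13 1 3 → min 1  ≤ 2 ✓
10 windows satisfy the condition.

10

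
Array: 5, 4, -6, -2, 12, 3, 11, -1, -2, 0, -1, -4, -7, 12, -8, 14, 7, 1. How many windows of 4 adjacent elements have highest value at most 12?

12

[5, 4, -6, -2] → max 5  ≤ 12 ✓
[4, -6, -2, 12] → max 12  ≤ 12 ✓
[-6, -2, 12, 3] → max 12  ≤ 12 ✓
[-2, 12, 3, 11] → max 12  ≤ 12 ✓
[12, 3, 11, -1] → max 12  ≤ 12 ✓
[3, 11, -1, -2] → max 11  ≤ 12 ✓
[11, -1, -2, 0] → max 11  ≤ 12 ✓
[-1, -2, 0, -1] → max 0  ≤ 12 ✓
[-2, 0, -1, -4] → max 0  ≤ 12 ✓
[0, -1, -4, -7] → max 0  ≤ 12 ✓
[-1, -4, -7, 12] → max 12  ≤ 12 ✓
[-4, -7, 12, -8] → max 12  ≤ 12 ✓
[-7, 12, -8, 14] → max 14
[12, -8, 14, 7] → max 14
[-8, 14, 7, 1] → max 14
12 windows satisfy the condition.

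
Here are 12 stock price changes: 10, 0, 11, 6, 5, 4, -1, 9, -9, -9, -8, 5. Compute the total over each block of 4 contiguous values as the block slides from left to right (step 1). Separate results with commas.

27, 22, 26, 14, 17, 3, -10, -17, -21

[10, 0, 11, 6] → sum 27
[0, 11, 6, 5] → sum 22
[11, 6, 5, 4] → sum 26
[6, 5, 4, -1] → sum 14
[5, 4, -1, 9] → sum 17
[4, -1, 9, -9] → sum 3
[-1, 9, -9, -9] → sum -10
[9, -9, -9, -8] → sum -17
[-9, -9, -8, 5] → sum -21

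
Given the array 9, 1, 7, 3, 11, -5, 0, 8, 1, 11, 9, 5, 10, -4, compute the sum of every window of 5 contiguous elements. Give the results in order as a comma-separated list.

(9, 1, 7, 3, 11) → sum 31
(1, 7, 3, 11, -5) → sum 17
(7, 3, 11, -5, 0) → sum 16
(3, 11, -5, 0, 8) → sum 17
(11, -5, 0, 8, 1) → sum 15
(-5, 0, 8, 1, 11) → sum 15
(0, 8, 1, 11, 9) → sum 29
(8, 1, 11, 9, 5) → sum 34
(1, 11, 9, 5, 10) → sum 36
(11, 9, 5, 10, -4) → sum 31

31, 17, 16, 17, 15, 15, 29, 34, 36, 31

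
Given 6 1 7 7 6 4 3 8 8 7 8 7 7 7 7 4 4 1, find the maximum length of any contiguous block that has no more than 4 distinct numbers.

12

Extend right; when distinct count exceeds 4, shrink from the left:
[6] 1 distinct, len 1
[6, 1] 2 distinct, len 2
[6, 1, 7] 3 distinct, len 3
[6, 1, 7, 7] 3 distinct, len 4
[6, 1, 7, 7, 6] 3 distinct, len 5
[6, 1, 7, 7, 6, 4] 4 distinct, len 6
[7, 7, 6, 4, 3] 4 distinct, len 5
[6, 4, 3, 8] 4 distinct, len 4
[6, 4, 3, 8, 8] 4 distinct, len 5
[4, 3, 8, 8, 7] 4 distinct, len 5
[4, 3, 8, 8, 7, 8] 4 distinct, len 6
[4, 3, 8, 8, 7, 8, 7] 4 distinct, len 7
[4, 3, 8, 8, 7, 8, 7, 7] 4 distinct, len 8
[4, 3, 8, 8, 7, 8, 7, 7, 7] 4 distinct, len 9
[4, 3, 8, 8, 7, 8, 7, 7, 7, 7] 4 distinct, len 10
[4, 3, 8, 8, 7, 8, 7, 7, 7, 7, 4] 4 distinct, len 11
[4, 3, 8, 8, 7, 8, 7, 7, 7, 7, 4, 4] 4 distinct, len 12
[8, 8, 7, 8, 7, 7, 7, 7, 4, 4, 1] 4 distinct, len 11
Longest length with ≤4 distinct: 12.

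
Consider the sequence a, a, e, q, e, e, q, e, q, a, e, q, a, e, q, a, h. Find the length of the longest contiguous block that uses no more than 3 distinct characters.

[a] 1 distinct, len 1
[a, a] 1 distinct, len 2
[a, a, e] 2 distinct, len 3
[a, a, e, q] 3 distinct, len 4
[a, a, e, q, e] 3 distinct, len 5
[a, a, e, q, e, e] 3 distinct, len 6
[a, a, e, q, e, e, q] 3 distinct, len 7
[a, a, e, q, e, e, q, e] 3 distinct, len 8
[a, a, e, q, e, e, q, e, q] 3 distinct, len 9
[a, a, e, q, e, e, q, e, q, a] 3 distinct, len 10
[a, a, e, q, e, e, q, e, q, a, e] 3 distinct, len 11
[a, a, e, q, e, e, q, e, q, a, e, q] 3 distinct, len 12
[a, a, e, q, e, e, q, e, q, a, e, q, a] 3 distinct, len 13
[a, a, e, q, e, e, q, e, q, a, e, q, a, e] 3 distinct, len 14
[a, a, e, q, e, e, q, e, q, a, e, q, a, e, q] 3 distinct, len 15
[a, a, e, q, e, e, q, e, q, a, e, q, a, e, q, a] 3 distinct, len 16
[q, a, h] 3 distinct, len 3
Longest length with ≤3 distinct: 16.

16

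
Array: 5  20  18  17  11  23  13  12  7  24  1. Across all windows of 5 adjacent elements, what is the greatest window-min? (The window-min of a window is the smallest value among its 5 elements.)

11

5 20 18 17 11 → min 5
20 18 17 11 23 → min 11
18 17 11 23 13 → min 11
17 11 23 13 12 → min 11
11 23 13 12 7 → min 7
23 13 12 7 24 → min 7
13 12 7 24 1 → min 1
Greatest of these is 11.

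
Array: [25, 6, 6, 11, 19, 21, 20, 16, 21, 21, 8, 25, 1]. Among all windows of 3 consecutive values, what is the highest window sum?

60

Window sums for each of the 11 positions:
[25, 6, 6] → sum 37
[6, 6, 11] → sum 23
[6, 11, 19] → sum 36
[11, 19, 21] → sum 51
[19, 21, 20] → sum 60
[21, 20, 16] → sum 57
[20, 16, 21] → sum 57
[16, 21, 21] → sum 58
[21, 21, 8] → sum 50
[21, 8, 25] → sum 54
[8, 25, 1] → sum 34
Highest of these is 60.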